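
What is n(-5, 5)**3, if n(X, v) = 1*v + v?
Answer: 1000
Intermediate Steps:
n(X, v) = 2*v (n(X, v) = v + v = 2*v)
n(-5, 5)**3 = (2*5)**3 = 10**3 = 1000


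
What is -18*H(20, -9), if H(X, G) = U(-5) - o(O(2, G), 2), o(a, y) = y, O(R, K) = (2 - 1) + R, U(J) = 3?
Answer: -18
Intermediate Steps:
O(R, K) = 1 + R
H(X, G) = 1 (H(X, G) = 3 - 1*2 = 3 - 2 = 1)
-18*H(20, -9) = -18*1 = -18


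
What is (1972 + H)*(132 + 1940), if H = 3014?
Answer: 10330992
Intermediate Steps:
(1972 + H)*(132 + 1940) = (1972 + 3014)*(132 + 1940) = 4986*2072 = 10330992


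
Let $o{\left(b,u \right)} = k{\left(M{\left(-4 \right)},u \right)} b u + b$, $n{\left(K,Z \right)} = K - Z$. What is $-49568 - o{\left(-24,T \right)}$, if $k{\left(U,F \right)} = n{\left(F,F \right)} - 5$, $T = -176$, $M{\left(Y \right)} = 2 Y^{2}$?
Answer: $-28424$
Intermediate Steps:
$k{\left(U,F \right)} = -5$ ($k{\left(U,F \right)} = \left(F - F\right) - 5 = 0 - 5 = -5$)
$o{\left(b,u \right)} = b - 5 b u$ ($o{\left(b,u \right)} = - 5 b u + b = b - 5 b u$)
$-49568 - o{\left(-24,T \right)} = -49568 - - 24 \left(1 - -880\right) = -49568 - - 24 \left(1 + 880\right) = -49568 - \left(-24\right) 881 = -49568 - -21144 = -49568 + 21144 = -28424$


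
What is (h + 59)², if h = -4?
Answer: 3025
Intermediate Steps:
(h + 59)² = (-4 + 59)² = 55² = 3025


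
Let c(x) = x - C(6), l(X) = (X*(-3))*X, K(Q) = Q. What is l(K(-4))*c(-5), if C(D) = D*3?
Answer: 1104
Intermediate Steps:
l(X) = -3*X² (l(X) = (-3*X)*X = -3*X²)
C(D) = 3*D
c(x) = -18 + x (c(x) = x - 3*6 = x - 1*18 = x - 18 = -18 + x)
l(K(-4))*c(-5) = (-3*(-4)²)*(-18 - 5) = -3*16*(-23) = -48*(-23) = 1104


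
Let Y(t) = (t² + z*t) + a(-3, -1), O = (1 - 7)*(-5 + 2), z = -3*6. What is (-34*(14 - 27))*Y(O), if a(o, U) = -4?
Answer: -1768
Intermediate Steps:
z = -18
O = 18 (O = -6*(-3) = 18)
Y(t) = -4 + t² - 18*t (Y(t) = (t² - 18*t) - 4 = -4 + t² - 18*t)
(-34*(14 - 27))*Y(O) = (-34*(14 - 27))*(-4 + 18² - 18*18) = (-34*(-13))*(-4 + 324 - 324) = 442*(-4) = -1768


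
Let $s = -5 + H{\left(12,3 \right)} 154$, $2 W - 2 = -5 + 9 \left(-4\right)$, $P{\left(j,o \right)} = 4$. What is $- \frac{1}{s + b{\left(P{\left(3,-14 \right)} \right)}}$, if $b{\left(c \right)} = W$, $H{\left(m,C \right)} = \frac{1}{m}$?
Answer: $\frac{3}{35} \approx 0.085714$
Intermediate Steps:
$W = - \frac{39}{2}$ ($W = 1 + \frac{-5 + 9 \left(-4\right)}{2} = 1 + \frac{-5 - 36}{2} = 1 + \frac{1}{2} \left(-41\right) = 1 - \frac{41}{2} = - \frac{39}{2} \approx -19.5$)
$s = \frac{47}{6}$ ($s = -5 + \frac{1}{12} \cdot 154 = -5 + \frac{77}{6} = \frac{47}{6} \approx 7.8333$)
$b{\left(c \right)} = - \frac{39}{2}$
$- \frac{1}{s + b{\left(P{\left(3,-14 \right)} \right)}} = - \frac{1}{\frac{47}{6} - \frac{39}{2}} = - \frac{1}{- \frac{35}{3}} = \left(-1\right) \left(- \frac{3}{35}\right) = \frac{3}{35}$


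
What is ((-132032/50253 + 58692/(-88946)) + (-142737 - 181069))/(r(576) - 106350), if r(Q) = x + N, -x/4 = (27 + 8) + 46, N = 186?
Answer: 90460239551986/29748776116059 ≈ 3.0408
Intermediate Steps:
x = -324 (x = -4*((27 + 8) + 46) = -4*(35 + 46) = -4*81 = -324)
r(Q) = -138 (r(Q) = -324 + 186 = -138)
((-132032/50253 + 58692/(-88946)) + (-142737 - 181069))/(r(576) - 106350) = ((-132032/50253 + 58692/(-88946)) + (-142737 - 181069))/(-138 - 106350) = ((-132032*1/50253 + 58692*(-1/88946)) - 323806)/(-106488) = ((-132032/50253 - 29346/44473) - 323806)*(-1/106488) = (-7346583674/2234901669 - 323806)*(-1/106488) = -723681916415888/2234901669*(-1/106488) = 90460239551986/29748776116059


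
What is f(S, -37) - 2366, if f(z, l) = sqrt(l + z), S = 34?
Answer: -2366 + I*sqrt(3) ≈ -2366.0 + 1.732*I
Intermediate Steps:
f(S, -37) - 2366 = sqrt(-37 + 34) - 2366 = sqrt(-3) - 2366 = I*sqrt(3) - 2366 = -2366 + I*sqrt(3)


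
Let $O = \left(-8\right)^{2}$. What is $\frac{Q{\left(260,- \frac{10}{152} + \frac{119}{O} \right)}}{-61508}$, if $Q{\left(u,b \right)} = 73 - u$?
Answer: $\frac{187}{61508} \approx 0.0030403$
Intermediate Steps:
$O = 64$
$\frac{Q{\left(260,- \frac{10}{152} + \frac{119}{O} \right)}}{-61508} = \frac{73 - 260}{-61508} = \left(73 - 260\right) \left(- \frac{1}{61508}\right) = \left(-187\right) \left(- \frac{1}{61508}\right) = \frac{187}{61508}$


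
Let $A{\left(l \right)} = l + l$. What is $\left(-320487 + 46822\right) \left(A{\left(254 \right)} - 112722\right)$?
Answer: $30709044310$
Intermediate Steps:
$A{\left(l \right)} = 2 l$
$\left(-320487 + 46822\right) \left(A{\left(254 \right)} - 112722\right) = \left(-320487 + 46822\right) \left(2 \cdot 254 - 112722\right) = - 273665 \left(508 - 112722\right) = \left(-273665\right) \left(-112214\right) = 30709044310$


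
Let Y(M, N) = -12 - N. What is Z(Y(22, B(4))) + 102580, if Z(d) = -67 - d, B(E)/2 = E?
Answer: 102533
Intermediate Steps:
B(E) = 2*E
Z(Y(22, B(4))) + 102580 = (-67 - (-12 - 2*4)) + 102580 = (-67 - (-12 - 1*8)) + 102580 = (-67 - (-12 - 8)) + 102580 = (-67 - 1*(-20)) + 102580 = (-67 + 20) + 102580 = -47 + 102580 = 102533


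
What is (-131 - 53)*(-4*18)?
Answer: 13248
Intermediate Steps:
(-131 - 53)*(-4*18) = -184*(-72) = 13248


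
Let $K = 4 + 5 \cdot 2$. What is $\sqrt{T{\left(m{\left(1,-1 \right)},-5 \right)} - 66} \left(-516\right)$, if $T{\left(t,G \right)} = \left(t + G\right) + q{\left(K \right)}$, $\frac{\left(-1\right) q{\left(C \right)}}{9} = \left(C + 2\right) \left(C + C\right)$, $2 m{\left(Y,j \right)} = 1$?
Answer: $- 258 i \sqrt{16410} \approx - 33050.0 i$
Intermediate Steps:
$K = 14$ ($K = 4 + 10 = 14$)
$m{\left(Y,j \right)} = \frac{1}{2}$ ($m{\left(Y,j \right)} = \frac{1}{2} \cdot 1 = \frac{1}{2}$)
$q{\left(C \right)} = - 18 C \left(2 + C\right)$ ($q{\left(C \right)} = - 9 \left(C + 2\right) \left(C + C\right) = - 9 \left(2 + C\right) 2 C = - 9 \cdot 2 C \left(2 + C\right) = - 18 C \left(2 + C\right)$)
$T{\left(t,G \right)} = -4032 + G + t$ ($T{\left(t,G \right)} = \left(t + G\right) - 252 \left(2 + 14\right) = \left(G + t\right) - 252 \cdot 16 = \left(G + t\right) - 4032 = -4032 + G + t$)
$\sqrt{T{\left(m{\left(1,-1 \right)},-5 \right)} - 66} \left(-516\right) = \sqrt{\left(-4032 - 5 + \frac{1}{2}\right) - 66} \left(-516\right) = \sqrt{- \frac{8073}{2} - 66} \left(-516\right) = \sqrt{- \frac{8205}{2}} \left(-516\right) = \frac{i \sqrt{16410}}{2} \left(-516\right) = - 258 i \sqrt{16410}$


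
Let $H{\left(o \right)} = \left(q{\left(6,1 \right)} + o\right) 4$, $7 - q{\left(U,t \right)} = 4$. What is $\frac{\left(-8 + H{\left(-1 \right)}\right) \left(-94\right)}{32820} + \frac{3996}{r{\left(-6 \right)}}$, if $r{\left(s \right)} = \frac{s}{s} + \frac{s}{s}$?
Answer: $1998$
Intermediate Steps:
$q{\left(U,t \right)} = 3$ ($q{\left(U,t \right)} = 7 - 4 = 3$)
$H{\left(o \right)} = 12 + 4 o$ ($H{\left(o \right)} = \left(3 + o\right) 4 = 12 + 4 o$)
$r{\left(s \right)} = 2$ ($r{\left(s \right)} = 1 + 1 = 2$)
$\frac{\left(-8 + H{\left(-1 \right)}\right) \left(-94\right)}{32820} + \frac{3996}{r{\left(-6 \right)}} = \frac{\left(-8 + \left(12 + 4 \left(-1\right)\right)\right) \left(-94\right)}{32820} + \frac{3996}{2} = \left(-8 + \left(12 - 4\right)\right) \left(-94\right) \frac{1}{32820} + 3996 \cdot \frac{1}{2} = \left(-8 + 8\right) \left(-94\right) \frac{1}{32820} + 1998 = 0 \left(-94\right) \frac{1}{32820} + 1998 = 0 \cdot \frac{1}{32820} + 1998 = 0 + 1998 = 1998$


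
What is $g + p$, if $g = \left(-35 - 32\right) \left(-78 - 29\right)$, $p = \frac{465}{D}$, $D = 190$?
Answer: $\frac{272515}{38} \approx 7171.4$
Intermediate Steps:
$p = \frac{93}{38}$ ($p = \frac{465}{190} = 465 \cdot \frac{1}{190} = \frac{93}{38} \approx 2.4474$)
$g = 7169$ ($g = \left(-67\right) \left(-107\right) = 7169$)
$g + p = 7169 + \frac{93}{38} = \frac{272515}{38}$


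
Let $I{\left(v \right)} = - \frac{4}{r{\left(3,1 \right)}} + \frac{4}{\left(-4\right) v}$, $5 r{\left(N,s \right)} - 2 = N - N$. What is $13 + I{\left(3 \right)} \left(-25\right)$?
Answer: $\frac{814}{3} \approx 271.33$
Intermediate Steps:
$r{\left(N,s \right)} = \frac{2}{5}$ ($r{\left(N,s \right)} = \frac{2}{5} + \frac{N - N}{5} = \frac{2}{5} + \frac{1}{5} \cdot 0 = \frac{2}{5} + 0 = \frac{2}{5}$)
$I{\left(v \right)} = -10 - \frac{1}{v}$ ($I{\left(v \right)} = - \frac{4}{\frac{2}{5}} + \frac{4}{\left(-4\right) v} = \left(-4\right) \frac{5}{2} + 4 \left(- \frac{1}{4 v}\right) = -10 - \frac{1}{v}$)
$13 + I{\left(3 \right)} \left(-25\right) = 13 + \left(-10 - \frac{1}{3}\right) \left(-25\right) = 13 - - \frac{775}{3} = 13 + \frac{775}{3} = \frac{814}{3}$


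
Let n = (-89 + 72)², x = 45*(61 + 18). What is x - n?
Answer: 3266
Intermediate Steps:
x = 3555 (x = 45*79 = 3555)
n = 289 (n = (-17)² = 289)
x - n = 3555 - 1*289 = 3555 - 289 = 3266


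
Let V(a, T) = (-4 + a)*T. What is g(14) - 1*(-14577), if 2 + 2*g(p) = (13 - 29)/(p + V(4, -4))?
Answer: 102028/7 ≈ 14575.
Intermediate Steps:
V(a, T) = T*(-4 + a)
g(p) = -1 - 8/p (g(p) = -1 + ((13 - 29)/(p - 4*(-4 + 4)))/2 = -1 + (-16/(p - 4*0))/2 = -1 + (-16/(p + 0))/2 = -1 + (-16/p)/2 = -1 - 8/p)
g(14) - 1*(-14577) = (-8 - 1*14)/14 - 1*(-14577) = (-8 - 14)/14 + 14577 = (1/14)*(-22) + 14577 = -11/7 + 14577 = 102028/7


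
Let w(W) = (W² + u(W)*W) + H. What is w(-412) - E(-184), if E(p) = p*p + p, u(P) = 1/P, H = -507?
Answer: 135566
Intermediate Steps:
u(P) = 1/P
w(W) = -506 + W² (w(W) = (W² + W/W) - 507 = (W² + 1) - 507 = (1 + W²) - 507 = -506 + W²)
E(p) = p + p² (E(p) = p² + p = p + p²)
w(-412) - E(-184) = (-506 + (-412)²) - (-184)*(1 - 184) = (-506 + 169744) - (-184)*(-183) = 169238 - 1*33672 = 169238 - 33672 = 135566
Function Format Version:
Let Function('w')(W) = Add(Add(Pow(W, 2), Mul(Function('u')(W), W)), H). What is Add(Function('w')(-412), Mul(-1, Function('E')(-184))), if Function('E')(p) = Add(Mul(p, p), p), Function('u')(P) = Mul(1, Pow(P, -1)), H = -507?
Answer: 135566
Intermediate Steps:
Function('u')(P) = Pow(P, -1)
Function('w')(W) = Add(-506, Pow(W, 2)) (Function('w')(W) = Add(Add(Pow(W, 2), Mul(Pow(W, -1), W)), -507) = Add(Add(Pow(W, 2), 1), -507) = Add(Add(1, Pow(W, 2)), -507) = Add(-506, Pow(W, 2)))
Function('E')(p) = Add(p, Pow(p, 2)) (Function('E')(p) = Add(Pow(p, 2), p) = Add(p, Pow(p, 2)))
Add(Function('w')(-412), Mul(-1, Function('E')(-184))) = Add(Add(-506, Pow(-412, 2)), Mul(-1, Mul(-184, Add(1, -184)))) = Add(Add(-506, 169744), Mul(-1, Mul(-184, -183))) = Add(169238, Mul(-1, 33672)) = Add(169238, -33672) = 135566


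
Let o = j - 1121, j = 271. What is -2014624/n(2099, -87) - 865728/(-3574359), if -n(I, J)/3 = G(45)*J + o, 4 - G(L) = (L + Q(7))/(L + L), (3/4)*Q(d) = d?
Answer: -23993381364864/40943488043 ≈ -586.01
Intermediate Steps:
o = -850 (o = 271 - 1121 = -850)
Q(d) = 4*d/3
G(L) = 4 - (28/3 + L)/(2*L) (G(L) = 4 - (L + (4/3)*7)/(L + L) = 4 - (L + 28/3)/(2*L) = 4 - (28/3 + L)*1/(2*L) = 4 - (28/3 + L)/(2*L))
n(I, J) = 2550 - 917*J/90 (n(I, J) = -3*(((7/6)*(-4 + 3*45)/45)*J - 850) = -3*(((7/6)*(1/45)*(-4 + 135))*J - 850) = -3*(((7/6)*(1/45)*131)*J - 850) = -3*(917*J/270 - 850) = -3*(-850 + 917*J/270) = 2550 - 917*J/90)
-2014624/n(2099, -87) - 865728/(-3574359) = -2014624/(2550 - 917/90*(-87)) - 865728/(-3574359) = -2014624/(2550 + 26593/30) - 865728*(-1/3574359) = -2014624/103093/30 + 96192/397151 = -2014624*30/103093 + 96192/397151 = -60438720/103093 + 96192/397151 = -23993381364864/40943488043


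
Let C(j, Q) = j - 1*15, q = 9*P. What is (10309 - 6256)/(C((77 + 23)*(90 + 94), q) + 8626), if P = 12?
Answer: 4053/27011 ≈ 0.15005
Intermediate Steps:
q = 108 (q = 9*12 = 108)
C(j, Q) = -15 + j (C(j, Q) = j - 15 = -15 + j)
(10309 - 6256)/(C((77 + 23)*(90 + 94), q) + 8626) = (10309 - 6256)/((-15 + (77 + 23)*(90 + 94)) + 8626) = 4053/((-15 + 100*184) + 8626) = 4053/((-15 + 18400) + 8626) = 4053/(18385 + 8626) = 4053/27011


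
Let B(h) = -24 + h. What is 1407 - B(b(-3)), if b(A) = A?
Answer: 1434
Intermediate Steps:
1407 - B(b(-3)) = 1407 - (-24 - 3) = 1407 - 1*(-27) = 1407 + 27 = 1434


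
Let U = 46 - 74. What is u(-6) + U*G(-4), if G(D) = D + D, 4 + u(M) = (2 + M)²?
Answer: 236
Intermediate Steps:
u(M) = -4 + (2 + M)²
G(D) = 2*D
U = -28
u(-6) + U*G(-4) = -6*(4 - 6) - 56*(-4) = -6*(-2) - 28*(-8) = 12 + 224 = 236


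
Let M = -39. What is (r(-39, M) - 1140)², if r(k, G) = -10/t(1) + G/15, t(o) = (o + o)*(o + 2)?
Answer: 294602896/225 ≈ 1.3093e+6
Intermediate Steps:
t(o) = 2*o*(2 + o) (t(o) = (2*o)*(2 + o) = 2*o*(2 + o))
r(k, G) = -5/3 + G/15 (r(k, G) = -10*1/(2*(2 + 1)) + G/15 = -10/(2*1*3) + G*(1/15) = -10/6 + G/15 = -10*⅙ + G/15 = -5/3 + G/15)
(r(-39, M) - 1140)² = ((-5/3 + (1/15)*(-39)) - 1140)² = ((-5/3 - 13/5) - 1140)² = (-64/15 - 1140)² = (-17164/15)² = 294602896/225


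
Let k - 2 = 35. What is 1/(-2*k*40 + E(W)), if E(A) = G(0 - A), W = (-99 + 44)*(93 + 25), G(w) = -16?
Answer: -1/2976 ≈ -0.00033602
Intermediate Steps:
k = 37 (k = 2 + 35 = 37)
W = -6490 (W = -55*118 = -6490)
E(A) = -16
1/(-2*k*40 + E(W)) = 1/(-2*37*40 - 16) = 1/(-74*40 - 16) = 1/(-2960 - 16) = 1/(-2976) = -1/2976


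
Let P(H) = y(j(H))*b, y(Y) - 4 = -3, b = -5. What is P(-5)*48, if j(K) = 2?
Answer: -240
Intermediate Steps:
y(Y) = 1 (y(Y) = 4 - 3 = 1)
P(H) = -5 (P(H) = 1*(-5) = -5)
P(-5)*48 = -5*48 = -240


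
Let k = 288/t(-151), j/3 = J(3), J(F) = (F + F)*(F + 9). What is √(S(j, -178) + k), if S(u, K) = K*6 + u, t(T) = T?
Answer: 2*I*√4867485/151 ≈ 29.222*I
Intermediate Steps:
J(F) = 2*F*(9 + F) (J(F) = (2*F)*(9 + F) = 2*F*(9 + F))
j = 216 (j = 3*(2*3*(9 + 3)) = 3*(2*3*12) = 3*72 = 216)
S(u, K) = u + 6*K (S(u, K) = 6*K + u = u + 6*K)
k = -288/151 (k = 288/(-151) = 288*(-1/151) = -288/151 ≈ -1.9073)
√(S(j, -178) + k) = √((216 + 6*(-178)) - 288/151) = √((216 - 1068) - 288/151) = √(-852 - 288/151) = √(-128940/151) = 2*I*√4867485/151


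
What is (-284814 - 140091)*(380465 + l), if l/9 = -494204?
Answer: 1728246274755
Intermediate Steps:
l = -4447836 (l = 9*(-494204) = -4447836)
(-284814 - 140091)*(380465 + l) = (-284814 - 140091)*(380465 - 4447836) = -424905*(-4067371) = 1728246274755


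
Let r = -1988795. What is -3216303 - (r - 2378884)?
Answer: 1151376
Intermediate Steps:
-3216303 - (r - 2378884) = -3216303 - (-1988795 - 2378884) = -3216303 - 1*(-4367679) = -3216303 + 4367679 = 1151376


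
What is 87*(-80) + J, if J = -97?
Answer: -7057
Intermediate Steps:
87*(-80) + J = 87*(-80) - 97 = -6960 - 97 = -7057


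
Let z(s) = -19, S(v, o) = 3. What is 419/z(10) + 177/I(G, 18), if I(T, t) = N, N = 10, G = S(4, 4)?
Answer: -827/190 ≈ -4.3526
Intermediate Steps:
G = 3
I(T, t) = 10
419/z(10) + 177/I(G, 18) = 419/(-19) + 177/10 = 419*(-1/19) + 177*(⅒) = -419/19 + 177/10 = -827/190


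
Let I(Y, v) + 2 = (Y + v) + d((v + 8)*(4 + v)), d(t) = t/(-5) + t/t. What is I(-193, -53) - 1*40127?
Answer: -40815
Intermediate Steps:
d(t) = 1 - t/5 (d(t) = t*(-⅕) + 1 = -t/5 + 1 = 1 - t/5)
I(Y, v) = -1 + Y + v - (4 + v)*(8 + v)/5 (I(Y, v) = -2 + ((Y + v) + (1 - (v + 8)*(4 + v)/5)) = -2 + ((Y + v) + (1 - (8 + v)*(4 + v)/5)) = -2 + ((Y + v) + (1 - (4 + v)*(8 + v)/5)) = -2 + (1 + Y + v - (4 + v)*(8 + v)/5) = -1 + Y + v - (4 + v)*(8 + v)/5)
I(-193, -53) - 1*40127 = (-37/5 - 193 - 7/5*(-53) - ⅕*(-53)²) - 1*40127 = (-37/5 - 193 + 371/5 - ⅕*2809) - 40127 = (-37/5 - 193 + 371/5 - 2809/5) - 40127 = -688 - 40127 = -40815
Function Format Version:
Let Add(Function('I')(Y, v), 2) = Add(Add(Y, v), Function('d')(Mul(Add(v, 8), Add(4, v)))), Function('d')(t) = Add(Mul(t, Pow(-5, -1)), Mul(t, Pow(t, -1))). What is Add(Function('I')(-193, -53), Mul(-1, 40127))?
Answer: -40815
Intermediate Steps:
Function('d')(t) = Add(1, Mul(Rational(-1, 5), t)) (Function('d')(t) = Add(Mul(t, Rational(-1, 5)), 1) = Add(Mul(Rational(-1, 5), t), 1) = Add(1, Mul(Rational(-1, 5), t)))
Function('I')(Y, v) = Add(-1, Y, v, Mul(Rational(-1, 5), Add(4, v), Add(8, v))) (Function('I')(Y, v) = Add(-2, Add(Add(Y, v), Add(1, Mul(Rational(-1, 5), Mul(Add(v, 8), Add(4, v)))))) = Add(-2, Add(Add(Y, v), Add(1, Mul(Rational(-1, 5), Mul(Add(8, v), Add(4, v)))))) = Add(-2, Add(Add(Y, v), Add(1, Mul(Rational(-1, 5), Mul(Add(4, v), Add(8, v)))))) = Add(-2, Add(Add(Y, v), Add(1, Mul(Rational(-1, 5), Add(4, v), Add(8, v))))) = Add(-2, Add(1, Y, v, Mul(Rational(-1, 5), Add(4, v), Add(8, v)))) = Add(-1, Y, v, Mul(Rational(-1, 5), Add(4, v), Add(8, v))))
Add(Function('I')(-193, -53), Mul(-1, 40127)) = Add(Add(Rational(-37, 5), -193, Mul(Rational(-7, 5), -53), Mul(Rational(-1, 5), Pow(-53, 2))), Mul(-1, 40127)) = Add(Add(Rational(-37, 5), -193, Rational(371, 5), Mul(Rational(-1, 5), 2809)), -40127) = Add(Add(Rational(-37, 5), -193, Rational(371, 5), Rational(-2809, 5)), -40127) = Add(-688, -40127) = -40815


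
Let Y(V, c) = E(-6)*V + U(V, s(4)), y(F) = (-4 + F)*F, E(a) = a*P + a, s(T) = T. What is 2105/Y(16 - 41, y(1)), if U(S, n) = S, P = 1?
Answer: 421/55 ≈ 7.6545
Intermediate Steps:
E(a) = 2*a (E(a) = a*1 + a = a + a = 2*a)
y(F) = F*(-4 + F)
Y(V, c) = -11*V (Y(V, c) = (2*(-6))*V + V = -12*V + V = -11*V)
2105/Y(16 - 41, y(1)) = 2105/((-11*(16 - 41))) = 2105/((-11*(-25))) = 2105/275 = 2105*(1/275) = 421/55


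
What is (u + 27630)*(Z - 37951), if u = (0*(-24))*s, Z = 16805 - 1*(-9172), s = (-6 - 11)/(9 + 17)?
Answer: -330841620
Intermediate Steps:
s = -17/26 ≈ -0.65385
Z = 25977 (Z = 16805 + 9172 = 25977)
u = 0 (u = (0*(-24))*(-17/26) = 0*(-17/26) = 0)
(u + 27630)*(Z - 37951) = (0 + 27630)*(25977 - 37951) = 27630*(-11974) = -330841620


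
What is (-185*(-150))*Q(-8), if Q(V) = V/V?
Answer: 27750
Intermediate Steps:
Q(V) = 1
(-185*(-150))*Q(-8) = -185*(-150)*1 = 27750*1 = 27750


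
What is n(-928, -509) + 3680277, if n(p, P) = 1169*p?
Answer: 2595445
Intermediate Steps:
n(-928, -509) + 3680277 = 1169*(-928) + 3680277 = -1084832 + 3680277 = 2595445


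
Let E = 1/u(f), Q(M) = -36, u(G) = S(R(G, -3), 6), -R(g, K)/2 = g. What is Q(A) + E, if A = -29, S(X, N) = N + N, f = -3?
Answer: -431/12 ≈ -35.917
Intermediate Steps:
R(g, K) = -2*g
S(X, N) = 2*N
u(G) = 12 (u(G) = 2*6 = 12)
E = 1/12 ≈ 0.083333
Q(A) + E = -36 + 1/12 = -431/12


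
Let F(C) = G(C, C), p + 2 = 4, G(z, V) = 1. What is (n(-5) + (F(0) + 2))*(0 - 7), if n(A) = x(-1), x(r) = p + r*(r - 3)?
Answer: -63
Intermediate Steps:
p = 2 (p = -2 + 4 = 2)
F(C) = 1
x(r) = 2 + r*(-3 + r) (x(r) = 2 + r*(r - 3) = 2 + r*(-3 + r))
n(A) = 6 (n(A) = 2 + (-1)**2 - 3*(-1) = 2 + 1 + 3 = 6)
(n(-5) + (F(0) + 2))*(0 - 7) = (6 + (1 + 2))*(0 - 7) = (6 + 3)*(-7) = 9*(-7) = -63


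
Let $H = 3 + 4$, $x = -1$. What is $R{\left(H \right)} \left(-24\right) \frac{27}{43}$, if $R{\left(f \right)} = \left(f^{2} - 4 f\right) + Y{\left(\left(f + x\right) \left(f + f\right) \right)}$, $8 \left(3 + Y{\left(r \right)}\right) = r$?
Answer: $- \frac{18468}{43} \approx -429.49$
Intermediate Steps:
$H = 7$
$Y{\left(r \right)} = -3 + \frac{r}{8}$
$R{\left(f \right)} = -3 + f^{2} - 4 f + \frac{f \left(-1 + f\right)}{4}$ ($R{\left(f \right)} = \left(f^{2} - 4 f\right) + \left(-3 + \frac{\left(f - 1\right) \left(f + f\right)}{8}\right) = \left(f^{2} - 4 f\right) + \left(-3 + \frac{\left(-1 + f\right) 2 f}{8}\right) = \left(f^{2} - 4 f\right) + \left(-3 + \frac{2 f \left(-1 + f\right)}{8}\right) = \left(f^{2} - 4 f\right) + \left(-3 + \frac{f \left(-1 + f\right)}{4}\right) = -3 + f^{2} - 4 f + \frac{f \left(-1 + f\right)}{4}$)
$R{\left(H \right)} \left(-24\right) \frac{27}{43} = \left(-3 - \frac{119}{4} + \frac{5 \cdot 7^{2}}{4}\right) \left(-24\right) \frac{27}{43} = \left(-3 - \frac{119}{4} + \frac{5}{4} \cdot 49\right) \left(-24\right) 27 \cdot \frac{1}{43} = \left(-3 - \frac{119}{4} + \frac{245}{4}\right) \left(-24\right) \frac{27}{43} = \frac{57}{2} \left(-24\right) \frac{27}{43} = \left(-684\right) \frac{27}{43} = - \frac{18468}{43}$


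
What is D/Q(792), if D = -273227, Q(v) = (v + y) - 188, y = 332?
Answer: -273227/936 ≈ -291.91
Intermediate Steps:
Q(v) = 144 + v (Q(v) = (v + 332) - 188 = (332 + v) - 188 = 144 + v)
D/Q(792) = -273227/(144 + 792) = -273227/936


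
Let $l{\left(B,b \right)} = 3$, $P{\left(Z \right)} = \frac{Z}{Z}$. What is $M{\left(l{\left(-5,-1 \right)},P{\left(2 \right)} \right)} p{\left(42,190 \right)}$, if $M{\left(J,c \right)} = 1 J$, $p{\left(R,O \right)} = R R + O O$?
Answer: $113592$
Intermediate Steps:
$P{\left(Z \right)} = 1$
$p{\left(R,O \right)} = O^{2} + R^{2}$ ($p{\left(R,O \right)} = R^{2} + O^{2} = O^{2} + R^{2}$)
$M{\left(J,c \right)} = J$
$M{\left(l{\left(-5,-1 \right)},P{\left(2 \right)} \right)} p{\left(42,190 \right)} = 3 \left(190^{2} + 42^{2}\right) = 3 \left(36100 + 1764\right) = 3 \cdot 37864 = 113592$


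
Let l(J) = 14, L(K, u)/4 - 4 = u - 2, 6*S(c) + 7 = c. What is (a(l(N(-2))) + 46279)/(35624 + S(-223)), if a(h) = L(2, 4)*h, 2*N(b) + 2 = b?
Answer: 139845/106757 ≈ 1.3099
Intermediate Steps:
S(c) = -7/6 + c/6
L(K, u) = 8 + 4*u (L(K, u) = 16 + 4*(u - 2) = 16 + 4*(-2 + u) = 16 + (-8 + 4*u) = 8 + 4*u)
N(b) = -1 + b/2
a(h) = 24*h (a(h) = (8 + 4*4)*h = (8 + 16)*h = 24*h)
(a(l(N(-2))) + 46279)/(35624 + S(-223)) = (24*14 + 46279)/(35624 + (-7/6 + (⅙)*(-223))) = (336 + 46279)/(35624 + (-7/6 - 223/6)) = 46615/(35624 - 115/3) = 46615/(106757/3) = 46615*(3/106757) = 139845/106757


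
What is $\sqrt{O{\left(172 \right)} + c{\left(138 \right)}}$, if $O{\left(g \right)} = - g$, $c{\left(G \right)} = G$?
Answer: $i \sqrt{34} \approx 5.8309 i$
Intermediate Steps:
$\sqrt{O{\left(172 \right)} + c{\left(138 \right)}} = \sqrt{\left(-1\right) 172 + 138} = \sqrt{-172 + 138} = \sqrt{-34} = i \sqrt{34}$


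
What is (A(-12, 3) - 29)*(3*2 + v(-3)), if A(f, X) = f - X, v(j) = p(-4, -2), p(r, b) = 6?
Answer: -528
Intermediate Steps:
v(j) = 6
(A(-12, 3) - 29)*(3*2 + v(-3)) = ((-12 - 1*3) - 29)*(3*2 + 6) = ((-12 - 3) - 29)*(6 + 6) = (-15 - 29)*12 = -44*12 = -528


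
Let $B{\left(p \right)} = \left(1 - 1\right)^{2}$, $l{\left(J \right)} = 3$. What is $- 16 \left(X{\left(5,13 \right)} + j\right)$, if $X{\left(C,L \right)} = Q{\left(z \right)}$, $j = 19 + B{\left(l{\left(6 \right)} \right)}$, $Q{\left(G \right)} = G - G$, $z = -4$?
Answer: $-304$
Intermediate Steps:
$B{\left(p \right)} = 0$ ($B{\left(p \right)} = 0^{2} = 0$)
$Q{\left(G \right)} = 0$
$j = 19$ ($j = 19 + 0 = 19$)
$X{\left(C,L \right)} = 0$
$- 16 \left(X{\left(5,13 \right)} + j\right) = - 16 \left(0 + 19\right) = \left(-16\right) 19 = -304$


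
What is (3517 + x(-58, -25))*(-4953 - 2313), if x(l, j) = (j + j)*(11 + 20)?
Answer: -14292222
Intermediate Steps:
x(l, j) = 62*j (x(l, j) = (2*j)*31 = 62*j)
(3517 + x(-58, -25))*(-4953 - 2313) = (3517 + 62*(-25))*(-4953 - 2313) = (3517 - 1550)*(-7266) = 1967*(-7266) = -14292222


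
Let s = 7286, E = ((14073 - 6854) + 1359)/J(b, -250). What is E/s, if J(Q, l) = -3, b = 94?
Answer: -4289/10929 ≈ -0.39244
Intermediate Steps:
E = -8578/3 (E = ((14073 - 6854) + 1359)/(-3) = (7219 + 1359)*(-1/3) = 8578*(-1/3) = -8578/3 ≈ -2859.3)
E/s = -8578/3/7286 = -8578/3*1/7286 = -4289/10929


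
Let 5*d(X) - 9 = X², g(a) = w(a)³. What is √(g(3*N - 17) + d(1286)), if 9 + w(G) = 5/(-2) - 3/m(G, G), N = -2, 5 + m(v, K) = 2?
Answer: √5273654/4 ≈ 574.11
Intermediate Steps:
m(v, K) = -3 (m(v, K) = -5 + 2 = -3)
w(G) = -21/2 (w(G) = -9 + (5/(-2) - 3/(-3)) = -9 + (5*(-½) - 3*(-⅓)) = -9 + (-5/2 + 1) = -9 - 3/2 = -21/2)
g(a) = -9261/8 (g(a) = (-21/2)³ = -9261/8)
d(X) = 9/5 + X²/5
√(g(3*N - 17) + d(1286)) = √(-9261/8 + (9/5 + (⅕)*1286²)) = √(-9261/8 + (9/5 + (⅕)*1653796)) = √(-9261/8 + (9/5 + 1653796/5)) = √(-9261/8 + 330761) = √(2636827/8) = √5273654/4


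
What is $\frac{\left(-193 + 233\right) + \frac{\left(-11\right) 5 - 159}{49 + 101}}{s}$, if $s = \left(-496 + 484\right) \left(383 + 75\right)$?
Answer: $- \frac{2893}{412200} \approx -0.0070184$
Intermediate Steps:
$s = -5496$ ($s = \left(-12\right) 458 = -5496$)
$\frac{\left(-193 + 233\right) + \frac{\left(-11\right) 5 - 159}{49 + 101}}{s} = \frac{\left(-193 + 233\right) + \frac{\left(-11\right) 5 - 159}{49 + 101}}{-5496} = \left(40 + \frac{-55 - 159}{150}\right) \left(- \frac{1}{5496}\right) = \left(40 - \frac{107}{75}\right) \left(- \frac{1}{5496}\right) = \frac{2893}{75} \left(- \frac{1}{5496}\right) = - \frac{2893}{412200}$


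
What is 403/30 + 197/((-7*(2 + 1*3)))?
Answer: 1639/210 ≈ 7.8048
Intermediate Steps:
403/30 + 197/((-7*(2 + 1*3))) = 403*(1/30) + 197/((-7*(2 + 3))) = 403/30 + 197/((-7*5)) = 403/30 + 197/(-35) = 403/30 + 197*(-1/35) = 403/30 - 197/35 = 1639/210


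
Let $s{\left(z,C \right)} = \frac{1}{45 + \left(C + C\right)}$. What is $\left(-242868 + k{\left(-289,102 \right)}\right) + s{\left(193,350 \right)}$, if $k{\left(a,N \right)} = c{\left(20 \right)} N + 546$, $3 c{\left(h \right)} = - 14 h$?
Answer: $- \frac{187622289}{745} \approx -2.5184 \cdot 10^{5}$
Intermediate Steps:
$s{\left(z,C \right)} = \frac{1}{45 + 2 C}$
$c{\left(h \right)} = - \frac{14 h}{3}$ ($c{\left(h \right)} = \frac{\left(-14\right) h}{3} = - \frac{14 h}{3}$)
$k{\left(a,N \right)} = 546 - \frac{280 N}{3}$ ($k{\left(a,N \right)} = \left(- \frac{14}{3}\right) 20 N + 546 = - \frac{280 N}{3} + 546 = 546 - \frac{280 N}{3}$)
$\left(-242868 + k{\left(-289,102 \right)}\right) + s{\left(193,350 \right)} = \left(-242868 + \left(546 - 9520\right)\right) + \frac{1}{45 + 2 \cdot 350} = \left(-242868 + \left(546 - 9520\right)\right) + \frac{1}{45 + 700} = \left(-242868 - 8974\right) + \frac{1}{745} = -251842 + \frac{1}{745} = - \frac{187622289}{745}$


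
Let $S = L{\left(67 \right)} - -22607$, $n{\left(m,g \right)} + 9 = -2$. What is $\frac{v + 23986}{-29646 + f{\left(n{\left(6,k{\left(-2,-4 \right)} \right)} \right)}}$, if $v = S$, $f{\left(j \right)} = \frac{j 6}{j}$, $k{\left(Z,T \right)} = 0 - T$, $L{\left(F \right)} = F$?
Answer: $- \frac{2333}{1482} \approx -1.5742$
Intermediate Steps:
$k{\left(Z,T \right)} = - T$
$n{\left(m,g \right)} = -11$ ($n{\left(m,g \right)} = -9 - 2 = -11$)
$S = 22674$ ($S = 67 - -22607 = 67 + 22607 = 22674$)
$f{\left(j \right)} = 6$ ($f{\left(j \right)} = \frac{6 j}{j} = 6$)
$v = 22674$
$\frac{v + 23986}{-29646 + f{\left(n{\left(6,k{\left(-2,-4 \right)} \right)} \right)}} = \frac{22674 + 23986}{-29646 + 6} = \frac{46660}{-29640} = 46660 \left(- \frac{1}{29640}\right) = - \frac{2333}{1482}$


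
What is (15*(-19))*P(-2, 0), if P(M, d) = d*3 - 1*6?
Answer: 1710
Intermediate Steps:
P(M, d) = -6 + 3*d (P(M, d) = 3*d - 6 = -6 + 3*d)
(15*(-19))*P(-2, 0) = (15*(-19))*(-6 + 3*0) = -285*(-6 + 0) = -285*(-6) = 1710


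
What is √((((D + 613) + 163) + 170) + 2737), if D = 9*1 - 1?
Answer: √3691 ≈ 60.754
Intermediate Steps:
D = 8 (D = 9 - 1 = 8)
√((((D + 613) + 163) + 170) + 2737) = √((((8 + 613) + 163) + 170) + 2737) = √(((621 + 163) + 170) + 2737) = √((784 + 170) + 2737) = √(954 + 2737) = √3691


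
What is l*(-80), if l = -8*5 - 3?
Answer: 3440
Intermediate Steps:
l = -43 (l = -40 - 3 = -43)
l*(-80) = -43*(-80) = 3440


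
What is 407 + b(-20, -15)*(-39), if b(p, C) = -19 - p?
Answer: 368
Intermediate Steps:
407 + b(-20, -15)*(-39) = 407 + (-19 - 1*(-20))*(-39) = 407 + (-19 + 20)*(-39) = 407 + 1*(-39) = 407 - 39 = 368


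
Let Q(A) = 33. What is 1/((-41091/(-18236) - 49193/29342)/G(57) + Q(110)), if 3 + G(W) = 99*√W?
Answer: 1319565128642698832065140/43545653308379012225882279 - 4086979763754311028*√57/43545653308379012225882279 ≈ 0.030302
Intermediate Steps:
G(W) = -3 + 99*√W
1/((-41091/(-18236) - 49193/29342)/G(57) + Q(110)) = 1/((-41091/(-18236) - 49193/29342)/(-3 + 99*√57) + 33) = 1/((-41091*(-1/18236) - 49193*1/29342)/(-3 + 99*√57) + 33) = 1/((41091/18236 - 49193/29342)/(-3 + 99*√57) + 33) = 1/(154304287/(267540356*(-3 + 99*√57)) + 33) = 1/(33 + 154304287/(267540356*(-3 + 99*√57)))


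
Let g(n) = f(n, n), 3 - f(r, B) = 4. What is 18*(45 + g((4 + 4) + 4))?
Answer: 792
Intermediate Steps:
f(r, B) = -1 (f(r, B) = 3 - 1*4 = 3 - 4 = -1)
g(n) = -1
18*(45 + g((4 + 4) + 4)) = 18*(45 - 1) = 18*44 = 792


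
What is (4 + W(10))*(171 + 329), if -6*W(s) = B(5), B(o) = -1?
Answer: 6250/3 ≈ 2083.3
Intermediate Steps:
W(s) = ⅙ (W(s) = -⅙*(-1) = ⅙)
(4 + W(10))*(171 + 329) = (4 + ⅙)*(171 + 329) = (25/6)*500 = 6250/3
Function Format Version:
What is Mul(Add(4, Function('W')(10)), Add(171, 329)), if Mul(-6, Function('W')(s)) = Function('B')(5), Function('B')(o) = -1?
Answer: Rational(6250, 3) ≈ 2083.3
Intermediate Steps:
Function('W')(s) = Rational(1, 6) (Function('W')(s) = Mul(Rational(-1, 6), -1) = Rational(1, 6))
Mul(Add(4, Function('W')(10)), Add(171, 329)) = Mul(Add(4, Rational(1, 6)), Add(171, 329)) = Mul(Rational(25, 6), 500) = Rational(6250, 3)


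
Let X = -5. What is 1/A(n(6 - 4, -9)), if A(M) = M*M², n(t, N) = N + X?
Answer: -1/2744 ≈ -0.00036443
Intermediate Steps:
n(t, N) = -5 + N (n(t, N) = N - 5 = -5 + N)
A(M) = M³
1/A(n(6 - 4, -9)) = 1/((-5 - 9)³) = 1/((-14)³) = 1/(-2744) = -1/2744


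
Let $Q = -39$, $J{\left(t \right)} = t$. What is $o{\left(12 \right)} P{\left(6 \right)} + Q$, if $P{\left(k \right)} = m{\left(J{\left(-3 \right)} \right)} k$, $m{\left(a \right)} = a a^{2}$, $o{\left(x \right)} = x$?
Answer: $-1983$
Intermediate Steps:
$m{\left(a \right)} = a^{3}$
$P{\left(k \right)} = - 27 k$ ($P{\left(k \right)} = \left(-3\right)^{3} k = - 27 k$)
$o{\left(12 \right)} P{\left(6 \right)} + Q = 12 \left(\left(-27\right) 6\right) - 39 = 12 \left(-162\right) - 39 = -1944 - 39 = -1983$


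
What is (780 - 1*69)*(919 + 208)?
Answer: 801297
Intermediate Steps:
(780 - 1*69)*(919 + 208) = (780 - 69)*1127 = 711*1127 = 801297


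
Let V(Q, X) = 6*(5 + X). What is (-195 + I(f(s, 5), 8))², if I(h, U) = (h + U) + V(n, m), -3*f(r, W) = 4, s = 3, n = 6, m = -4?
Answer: 299209/9 ≈ 33245.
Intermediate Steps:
V(Q, X) = 30 + 6*X
f(r, W) = -4/3 (f(r, W) = -⅓*4 = -4/3)
I(h, U) = 6 + U + h (I(h, U) = (h + U) + (30 + 6*(-4)) = (U + h) + (30 - 24) = (U + h) + 6 = 6 + U + h)
(-195 + I(f(s, 5), 8))² = (-195 + (6 + 8 - 4/3))² = (-195 + 38/3)² = (-547/3)² = 299209/9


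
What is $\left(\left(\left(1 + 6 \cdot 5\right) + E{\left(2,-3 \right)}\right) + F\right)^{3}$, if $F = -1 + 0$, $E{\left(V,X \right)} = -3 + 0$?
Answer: $19683$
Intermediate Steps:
$E{\left(V,X \right)} = -3$
$F = -1$
$\left(\left(\left(1 + 6 \cdot 5\right) + E{\left(2,-3 \right)}\right) + F\right)^{3} = \left(\left(\left(1 + 6 \cdot 5\right) - 3\right) - 1\right)^{3} = \left(\left(\left(1 + 30\right) - 3\right) - 1\right)^{3} = \left(\left(31 - 3\right) - 1\right)^{3} = \left(28 - 1\right)^{3} = 27^{3} = 19683$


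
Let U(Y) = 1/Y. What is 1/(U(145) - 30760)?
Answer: -145/4460199 ≈ -3.2510e-5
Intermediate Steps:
1/(U(145) - 30760) = 1/(1/145 - 30760) = 1/(-4460199/145) = -145/4460199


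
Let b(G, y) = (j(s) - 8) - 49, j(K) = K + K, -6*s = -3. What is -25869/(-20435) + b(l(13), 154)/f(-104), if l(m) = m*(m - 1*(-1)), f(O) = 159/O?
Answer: 123126611/3249165 ≈ 37.895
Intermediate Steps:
s = ½ (s = -⅙*(-3) = ½ ≈ 0.50000)
j(K) = 2*K
l(m) = m*(1 + m) (l(m) = m*(m + 1) = m*(1 + m))
b(G, y) = -56 (b(G, y) = (2*(½) - 8) - 49 = (1 - 8) - 49 = -7 - 49 = -56)
-25869/(-20435) + b(l(13), 154)/f(-104) = -25869/(-20435) - 56/(159/(-104)) = -25869*(-1/20435) - 56/(159*(-1/104)) = 25869/20435 - 56/(-159/104) = 25869/20435 - 56*(-104/159) = 25869/20435 + 5824/159 = 123126611/3249165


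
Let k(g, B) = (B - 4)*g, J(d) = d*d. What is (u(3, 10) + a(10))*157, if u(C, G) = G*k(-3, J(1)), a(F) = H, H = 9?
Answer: 15543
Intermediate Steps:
J(d) = d**2
a(F) = 9
k(g, B) = g*(-4 + B) (k(g, B) = (-4 + B)*g = g*(-4 + B))
u(C, G) = 9*G (u(C, G) = G*(-3*(-4 + 1**2)) = G*(-3*(-4 + 1)) = G*(-3*(-3)) = G*9 = 9*G)
(u(3, 10) + a(10))*157 = (9*10 + 9)*157 = (90 + 9)*157 = 99*157 = 15543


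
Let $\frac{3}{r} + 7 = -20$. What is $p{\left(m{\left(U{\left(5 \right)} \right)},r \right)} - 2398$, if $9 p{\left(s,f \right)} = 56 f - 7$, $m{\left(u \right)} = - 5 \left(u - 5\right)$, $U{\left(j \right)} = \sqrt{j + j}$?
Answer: $- \frac{194357}{81} \approx -2399.5$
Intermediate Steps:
$r = - \frac{1}{9}$ ($r = \frac{3}{-7 - 20} = \frac{3}{-27} = 3 \left(- \frac{1}{27}\right) = - \frac{1}{9} \approx -0.11111$)
$U{\left(j \right)} = \sqrt{2} \sqrt{j}$ ($U{\left(j \right)} = \sqrt{2 j} = \sqrt{2} \sqrt{j}$)
$m{\left(u \right)} = 25 - 5 u$ ($m{\left(u \right)} = - 5 \left(-5 + u\right) = 25 - 5 u$)
$p{\left(s,f \right)} = - \frac{7}{9} + \frac{56 f}{9}$ ($p{\left(s,f \right)} = \frac{56 f - 7}{9} = \frac{-7 + 56 f}{9} = - \frac{7}{9} + \frac{56 f}{9}$)
$p{\left(m{\left(U{\left(5 \right)} \right)},r \right)} - 2398 = \left(- \frac{7}{9} + \frac{56}{9} \left(- \frac{1}{9}\right)\right) - 2398 = \left(- \frac{7}{9} - \frac{56}{81}\right) - 2398 = - \frac{119}{81} - 2398 = - \frac{194357}{81}$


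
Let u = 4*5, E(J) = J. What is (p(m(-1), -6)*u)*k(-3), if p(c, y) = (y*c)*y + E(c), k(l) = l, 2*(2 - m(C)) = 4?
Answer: 0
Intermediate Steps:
m(C) = 0 (m(C) = 2 - ½*4 = 2 - 2 = 0)
u = 20
p(c, y) = c + c*y² (p(c, y) = (y*c)*y + c = (c*y)*y + c = c*y² + c = c + c*y²)
(p(m(-1), -6)*u)*k(-3) = ((0*(1 + (-6)²))*20)*(-3) = ((0*(1 + 36))*20)*(-3) = ((0*37)*20)*(-3) = (0*20)*(-3) = 0*(-3) = 0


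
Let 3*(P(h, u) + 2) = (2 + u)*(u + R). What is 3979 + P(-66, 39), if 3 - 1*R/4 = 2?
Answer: 13694/3 ≈ 4564.7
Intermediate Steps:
R = 4 (R = 12 - 4*2 = 12 - 8 = 4)
P(h, u) = -2 + (2 + u)*(4 + u)/3 (P(h, u) = -2 + ((2 + u)*(u + 4))/3 = -2 + ((2 + u)*(4 + u))/3 = -2 + (2 + u)*(4 + u)/3)
3979 + P(-66, 39) = 3979 + (2/3 + 2*39 + (1/3)*39**2) = 3979 + (2/3 + 78 + (1/3)*1521) = 3979 + (2/3 + 78 + 507) = 3979 + 1757/3 = 13694/3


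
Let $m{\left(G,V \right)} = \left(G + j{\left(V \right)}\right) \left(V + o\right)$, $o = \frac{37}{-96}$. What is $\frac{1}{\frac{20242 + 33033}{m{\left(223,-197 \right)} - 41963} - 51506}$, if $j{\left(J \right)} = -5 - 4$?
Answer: $- \frac{4041767}{208177808302} \approx -1.9415 \cdot 10^{-5}$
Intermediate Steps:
$j{\left(J \right)} = -9$
$o = - \frac{37}{96}$ ($o = 37 \left(- \frac{1}{96}\right) = - \frac{37}{96} \approx -0.38542$)
$m{\left(G,V \right)} = \left(-9 + G\right) \left(- \frac{37}{96} + V\right)$ ($m{\left(G,V \right)} = \left(G - 9\right) \left(V - \frac{37}{96}\right) = \left(-9 + G\right) \left(- \frac{37}{96} + V\right)$)
$\frac{1}{\frac{20242 + 33033}{m{\left(223,-197 \right)} - 41963} - 51506} = \frac{1}{\frac{20242 + 33033}{\left(\frac{111}{32} - -1773 - \frac{8251}{96} + 223 \left(-197\right)\right) - 41963} - 51506} = \frac{1}{\frac{53275}{\left(\frac{111}{32} + 1773 - \frac{8251}{96} - 43931\right) - 41963} - 51506} = \frac{1}{\frac{53275}{- \frac{2027543}{48} - 41963} - 51506} = \frac{1}{\frac{53275}{- \frac{4041767}{48}} - 51506} = \frac{1}{53275 \left(- \frac{48}{4041767}\right) - 51506} = \frac{1}{- \frac{2557200}{4041767} - 51506} = \frac{1}{- \frac{208177808302}{4041767}} = - \frac{4041767}{208177808302}$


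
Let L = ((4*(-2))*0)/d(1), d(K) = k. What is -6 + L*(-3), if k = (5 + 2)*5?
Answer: -6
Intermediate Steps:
k = 35 (k = 7*5 = 35)
d(K) = 35
L = 0 (L = ((4*(-2))*0)/35 = -8*0*(1/35) = 0*(1/35) = 0)
-6 + L*(-3) = -6 + 0*(-3) = -6 + 0 = -6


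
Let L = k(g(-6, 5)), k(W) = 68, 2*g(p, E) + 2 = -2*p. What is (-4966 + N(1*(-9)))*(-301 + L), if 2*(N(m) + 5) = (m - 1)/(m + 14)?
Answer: 1158476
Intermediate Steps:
g(p, E) = -1 - p (g(p, E) = -1 + (-2*p)/2 = -1 - p)
L = 68
N(m) = -5 + (-1 + m)/(2*(14 + m)) (N(m) = -5 + ((m - 1)/(m + 14))/2 = -5 + ((-1 + m)/(14 + m))/2 = -5 + (-1 + m)/(2*(14 + m)))
(-4966 + N(1*(-9)))*(-301 + L) = (-4966 + 3*(-47 - 3*(-9))/(2*(14 + 1*(-9))))*(-301 + 68) = (-4966 + 3*(-47 - 3*(-9))/(2*(14 - 9)))*(-233) = (-4966 + (3/2)*(-47 + 27)/5)*(-233) = (-4966 + (3/2)*(⅕)*(-20))*(-233) = (-4966 - 6)*(-233) = -4972*(-233) = 1158476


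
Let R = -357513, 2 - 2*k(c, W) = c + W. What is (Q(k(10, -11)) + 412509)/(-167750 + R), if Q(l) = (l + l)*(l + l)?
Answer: -412518/525263 ≈ -0.78535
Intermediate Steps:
k(c, W) = 1 - W/2 - c/2 (k(c, W) = 1 - (c + W)/2 = 1 - (W + c)/2 = 1 + (-W/2 - c/2) = 1 - W/2 - c/2)
Q(l) = 4*l² (Q(l) = (2*l)*(2*l) = 4*l²)
(Q(k(10, -11)) + 412509)/(-167750 + R) = (4*(1 - ½*(-11) - ½*10)² + 412509)/(-167750 - 357513) = (4*(1 + 11/2 - 5)² + 412509)/(-525263) = (4*(3/2)² + 412509)*(-1/525263) = (4*(9/4) + 412509)*(-1/525263) = (9 + 412509)*(-1/525263) = 412518*(-1/525263) = -412518/525263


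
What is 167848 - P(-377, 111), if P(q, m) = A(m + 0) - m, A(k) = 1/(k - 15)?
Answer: 16124063/96 ≈ 1.6796e+5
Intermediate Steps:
A(k) = 1/(-15 + k)
P(q, m) = 1/(-15 + m) - m (P(q, m) = 1/(-15 + (m + 0)) - m = 1/(-15 + m) - m)
167848 - P(-377, 111) = 167848 - (1 - 1*111*(-15 + 111))/(-15 + 111) = 167848 - (1 - 1*111*96)/96 = 167848 - (1 - 10656)/96 = 167848 - (-10655)/96 = 167848 - 1*(-10655/96) = 167848 + 10655/96 = 16124063/96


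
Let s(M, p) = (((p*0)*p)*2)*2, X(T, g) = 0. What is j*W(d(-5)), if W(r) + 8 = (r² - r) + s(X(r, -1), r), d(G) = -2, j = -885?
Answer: 1770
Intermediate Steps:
s(M, p) = 0 (s(M, p) = ((0*p)*2)*2 = (0*2)*2 = 0*2 = 0)
W(r) = -8 + r² - r (W(r) = -8 + ((r² - r) + 0) = -8 + (r² - r) = -8 + r² - r)
j*W(d(-5)) = -885*(-8 + (-2)² - 1*(-2)) = -885*(-8 + 4 + 2) = -885*(-2) = 1770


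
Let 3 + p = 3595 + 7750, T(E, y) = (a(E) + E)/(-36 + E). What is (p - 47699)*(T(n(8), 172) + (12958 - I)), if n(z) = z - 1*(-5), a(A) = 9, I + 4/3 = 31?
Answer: -10810014691/23 ≈ -4.7000e+8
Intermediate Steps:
I = 89/3 (I = -4/3 + 31 = 89/3 ≈ 29.667)
n(z) = 5 + z (n(z) = z + 5 = 5 + z)
T(E, y) = (9 + E)/(-36 + E)
p = 11342 (p = -3 + (3595 + 7750) = -3 + 11345 = 11342)
(p - 47699)*(T(n(8), 172) + (12958 - I)) = (11342 - 47699)*((9 + (5 + 8))/(-36 + (5 + 8)) + (12958 - 1*89/3)) = -36357*((9 + 13)/(-36 + 13) + (12958 - 89/3)) = -36357*(22/(-23) + 38785/3) = -36357*(-1/23*22 + 38785/3) = -36357*(-22/23 + 38785/3) = -36357*891989/69 = -10810014691/23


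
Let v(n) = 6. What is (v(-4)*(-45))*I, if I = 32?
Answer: -8640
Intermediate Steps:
(v(-4)*(-45))*I = (6*(-45))*32 = -270*32 = -8640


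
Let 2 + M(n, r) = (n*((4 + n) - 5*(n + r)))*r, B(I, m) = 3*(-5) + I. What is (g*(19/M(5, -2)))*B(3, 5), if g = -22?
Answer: 2508/29 ≈ 86.483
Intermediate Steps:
B(I, m) = -15 + I
M(n, r) = -2 + n*r*(4 - 5*r - 4*n) (M(n, r) = -2 + (n*((4 + n) - 5*(n + r)))*r = -2 + (n*((4 + n) + (-5*n - 5*r)))*r = -2 + (n*(4 - 5*r - 4*n))*r = -2 + n*r*(4 - 5*r - 4*n))
(g*(19/M(5, -2)))*B(3, 5) = (-418/(-2 - 5*5*(-2)² - 4*(-2)*5² + 4*5*(-2)))*(-15 + 3) = -418/(-2 - 5*5*4 - 4*(-2)*25 - 40)*(-12) = -418/(-2 - 100 + 200 - 40)*(-12) = -418/58*(-12) = -22*19/58*(-12) = -209/29*(-12) = 2508/29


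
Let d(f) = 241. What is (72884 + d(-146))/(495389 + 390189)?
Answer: 73125/885578 ≈ 0.082573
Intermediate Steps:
(72884 + d(-146))/(495389 + 390189) = (72884 + 241)/(495389 + 390189) = 73125/885578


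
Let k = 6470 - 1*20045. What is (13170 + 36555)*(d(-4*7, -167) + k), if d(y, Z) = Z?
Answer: -683320950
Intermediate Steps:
k = -13575 (k = 6470 - 20045 = -13575)
(13170 + 36555)*(d(-4*7, -167) + k) = (13170 + 36555)*(-167 - 13575) = 49725*(-13742) = -683320950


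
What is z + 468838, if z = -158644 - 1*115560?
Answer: 194634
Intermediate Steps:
z = -274204 (z = -158644 - 115560 = -274204)
z + 468838 = -274204 + 468838 = 194634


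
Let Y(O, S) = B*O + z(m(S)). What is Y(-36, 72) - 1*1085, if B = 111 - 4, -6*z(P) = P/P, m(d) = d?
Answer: -29623/6 ≈ -4937.2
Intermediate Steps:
z(P) = -⅙ (z(P) = -P/(6*P) = -⅙*1 = -⅙)
B = 107
Y(O, S) = -⅙ + 107*O (Y(O, S) = 107*O - ⅙ = -⅙ + 107*O)
Y(-36, 72) - 1*1085 = (-⅙ + 107*(-36)) - 1*1085 = (-⅙ - 3852) - 1085 = -23113/6 - 1085 = -29623/6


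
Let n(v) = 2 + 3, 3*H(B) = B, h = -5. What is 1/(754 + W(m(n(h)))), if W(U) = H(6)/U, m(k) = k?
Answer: 5/3772 ≈ 0.0013256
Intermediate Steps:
H(B) = B/3
n(v) = 5
W(U) = 2/U (W(U) = ((⅓)*6)/U = 2/U)
1/(754 + W(m(n(h)))) = 1/(754 + 2/5) = 1/(754 + 2*(⅕)) = 1/(754 + ⅖) = 1/(3772/5) = 5/3772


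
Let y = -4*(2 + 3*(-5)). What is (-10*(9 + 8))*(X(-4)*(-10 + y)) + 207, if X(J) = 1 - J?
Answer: -35493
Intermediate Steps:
y = 52 (y = -4*(2 - 15) = -4*(-13) = 52)
(-10*(9 + 8))*(X(-4)*(-10 + y)) + 207 = (-10*(9 + 8))*((1 - 1*(-4))*(-10 + 52)) + 207 = (-10*17)*((1 + 4)*42) + 207 = -850*42 + 207 = -170*210 + 207 = -35700 + 207 = -35493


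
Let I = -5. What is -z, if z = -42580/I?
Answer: -8516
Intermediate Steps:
z = 8516 (z = -42580/(-5) = -42580*(-1)/5 = -10645*(-⅘) = 8516)
-z = -1*8516 = -8516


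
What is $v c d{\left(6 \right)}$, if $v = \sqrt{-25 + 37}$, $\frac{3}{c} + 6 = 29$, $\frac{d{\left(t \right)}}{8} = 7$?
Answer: $\frac{336 \sqrt{3}}{23} \approx 25.303$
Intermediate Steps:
$d{\left(t \right)} = 56$ ($d{\left(t \right)} = 8 \cdot 7 = 56$)
$c = \frac{3}{23}$ ($c = \frac{3}{-6 + 29} = \frac{3}{23} \approx 0.13043$)
$v = 2 \sqrt{3}$ ($v = \sqrt{12} = 2 \sqrt{3} \approx 3.4641$)
$v c d{\left(6 \right)} = 2 \sqrt{3} \cdot \frac{3}{23} \cdot 56 = \frac{6 \sqrt{3}}{23} \cdot 56 = \frac{336 \sqrt{3}}{23}$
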